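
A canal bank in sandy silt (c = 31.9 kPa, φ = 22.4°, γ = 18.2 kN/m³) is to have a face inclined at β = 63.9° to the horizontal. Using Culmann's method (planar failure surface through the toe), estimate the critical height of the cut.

Culmann's analysis gives the critical failure plane at α_cr = (β + φ)/2 = (63.9 + 22.4)/2 = 43.1°, and the critical height
H_c = (4c/γ) · sinβ cosφ / [1 − cos(β − φ)]
    = (4·31.9/18.2) · sin63.9°·cos22.4° / [1 − cos(41.5°)]
    = 7.011 · 0.8980·0.9245 / [1 − 0.7490]
    = 7.011 · 0.8303 / 0.2510
    = 23.19 m

H_c = 23.19 m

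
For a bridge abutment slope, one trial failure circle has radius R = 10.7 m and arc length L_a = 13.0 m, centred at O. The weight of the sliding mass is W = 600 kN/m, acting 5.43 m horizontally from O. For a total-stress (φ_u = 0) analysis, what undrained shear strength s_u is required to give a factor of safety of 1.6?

FS = s_u·L_a·R / (W·d), so s_u = FS·W·d / (L_a·R).
s_u = 1.6·600·5.43 / (13.00·10.7) = 5212.8 / 139.10 = 37.48 kPa

s_u = 37.5 kPa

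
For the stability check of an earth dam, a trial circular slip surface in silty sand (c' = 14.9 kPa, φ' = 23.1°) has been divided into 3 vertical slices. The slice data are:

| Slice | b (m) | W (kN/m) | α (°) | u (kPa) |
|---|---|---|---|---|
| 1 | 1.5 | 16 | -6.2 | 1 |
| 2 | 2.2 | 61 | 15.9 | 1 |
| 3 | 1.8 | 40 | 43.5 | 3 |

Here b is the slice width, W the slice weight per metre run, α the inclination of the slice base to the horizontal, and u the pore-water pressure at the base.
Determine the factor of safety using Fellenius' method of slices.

Ordinary method of slices: FS = Σ[c'·Δl_i + (W_i cosα_i − u_i·Δl_i)·tanφ'] / Σ W_i sinα_i, with Δl_i = b_i / cosα_i.
Slice 1: Δl = 1.5/cos(-6.2°) = 1.509 m; N'_1 = 16·cos(-6.2°) − 1·1.509 = 14.4; c'Δl = 22.48; W sinα = -1.7
Slice 2: Δl = 2.2/cos15.9° = 2.288 m; N'_2 = 61·cos15.9° − 1·2.288 = 56.4; c'Δl = 34.08; W sinα = 16.7
Slice 3: Δl = 1.8/cos43.5° = 2.481 m; N'_3 = 40·cos43.5° − 3·2.481 = 21.6; c'Δl = 36.97; W sinα = 27.5
Σc'Δl = 93.5 kN/m; ΣN' = 92.3 kN/m; ΣW sinα = 42.5 kN/m
Resisting = 93.5 + 92.3·tan23.1° = 93.5 + 39.4 = 132.9 kN/m
FS = 132.9 / 42.5 = 3.126

FS = 3.13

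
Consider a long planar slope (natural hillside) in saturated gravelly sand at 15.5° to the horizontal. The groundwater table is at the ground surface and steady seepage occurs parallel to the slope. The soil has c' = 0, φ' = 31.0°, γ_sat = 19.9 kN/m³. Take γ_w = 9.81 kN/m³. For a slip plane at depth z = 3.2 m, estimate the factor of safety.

With seepage parallel to the slope and the water table at the surface, the effective normal stress on the slip plane uses the buoyant unit weight γ' = γ_sat − γ_w while the driving shear stress uses γ_sat:
FS = [c' + γ' z cos²β tanφ'] / [γ_sat z sinβ cosβ]
(For c' = 0 this reduces to FS = (γ'/γ_sat)·tanφ'/tanβ.)
γ' = 19.9 − 9.81 = 10.09 kN/m³
Numerator = 0.0 + 10.09·3.2·cos²15.5°·tan31.0° = 0.0 + 10.09·3.2·0.9286·0.6009 = 18.015 kPa
Denominator = 19.9·3.2·sin15.5°·cos15.5° = 19.9·3.2·0.2672·0.9636 = 16.399 kPa
FS = 18.015 / 16.399 = 1.099

FS = 1.10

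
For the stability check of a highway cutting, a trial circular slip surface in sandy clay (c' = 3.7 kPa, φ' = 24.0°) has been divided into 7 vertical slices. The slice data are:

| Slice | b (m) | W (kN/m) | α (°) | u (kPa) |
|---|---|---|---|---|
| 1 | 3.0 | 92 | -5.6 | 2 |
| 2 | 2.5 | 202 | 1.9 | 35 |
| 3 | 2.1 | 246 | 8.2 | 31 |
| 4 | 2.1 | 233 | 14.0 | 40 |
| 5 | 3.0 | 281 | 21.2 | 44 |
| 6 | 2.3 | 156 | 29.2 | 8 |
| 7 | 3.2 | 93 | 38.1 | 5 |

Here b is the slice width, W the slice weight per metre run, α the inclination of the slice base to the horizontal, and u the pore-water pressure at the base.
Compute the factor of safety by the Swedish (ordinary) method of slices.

Ordinary method of slices: FS = Σ[c'·Δl_i + (W_i cosα_i − u_i·Δl_i)·tanφ'] / Σ W_i sinα_i, with Δl_i = b_i / cosα_i.
Slice 1: Δl = 3.0/cos(-5.6°) = 3.014 m; N'_1 = 92·cos(-5.6°) − 2·3.014 = 85.5; c'Δl = 11.15; W sinα = -9.0
Slice 2: Δl = 2.5/cos1.9° = 2.501 m; N'_2 = 202·cos1.9° − 35·2.501 = 114.3; c'Δl = 9.26; W sinα = 6.7
Slice 3: Δl = 2.1/cos8.2° = 2.122 m; N'_3 = 246·cos8.2° − 31·2.122 = 177.7; c'Δl = 7.85; W sinα = 35.1
Slice 4: Δl = 2.1/cos14.0° = 2.164 m; N'_4 = 233·cos14.0° − 40·2.164 = 139.5; c'Δl = 8.01; W sinα = 56.4
Slice 5: Δl = 3.0/cos21.2° = 3.218 m; N'_5 = 281·cos21.2° − 44·3.218 = 120.4; c'Δl = 11.91; W sinα = 101.6
Slice 6: Δl = 2.3/cos29.2° = 2.635 m; N'_6 = 156·cos29.2° − 8·2.635 = 115.1; c'Δl = 9.75; W sinα = 76.1
Slice 7: Δl = 3.2/cos38.1° = 4.066 m; N'_7 = 93·cos38.1° − 5·4.066 = 52.9; c'Δl = 15.05; W sinα = 57.4
Σc'Δl = 73.0 kN/m; ΣN' = 805.4 kN/m; ΣW sinα = 324.3 kN/m
Resisting = 73.0 + 805.4·tan24.0° = 73.0 + 358.6 = 431.6 kN/m
FS = 431.6 / 324.3 = 1.331

FS = 1.33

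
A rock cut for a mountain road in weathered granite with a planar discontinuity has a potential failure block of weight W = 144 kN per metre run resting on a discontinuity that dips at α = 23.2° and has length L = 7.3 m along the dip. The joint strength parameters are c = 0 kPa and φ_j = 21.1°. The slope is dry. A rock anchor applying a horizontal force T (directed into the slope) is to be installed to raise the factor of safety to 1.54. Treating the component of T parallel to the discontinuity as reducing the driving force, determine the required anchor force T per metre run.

Resolving forces along and normal to the sliding plane, with the horizontal anchor force T adding T·sinα to the effective normal force and T·cosα acting up the plane against the driving force:
FS = [cL + (W cosα + T sinα) tanφ_j] / [W sinα − T cosα]
Without the anchor: N' = 132.4 kN/m, driving T_d = 56.7 kN/m, resisting R = 0·7.3 + 132.4·tan21.1° = 51.1 kN/m, FS = 0.90.
Setting FS = 1.54 and solving for T:
1.54·(56.7 − T cos23.2°) = 51.1 + T sin23.2°·tan21.1°
T·(sin23.2°·tan21.1° + 1.54·cos23.2°) = 1.54·56.7 − 51.1
T·(0.3939·0.3859 + 1.54·0.9191) = 87.4 − 51.1 = 36.3
T·1.5675 = 36.3
T = 23.2 kN/m

T = 23 kN/m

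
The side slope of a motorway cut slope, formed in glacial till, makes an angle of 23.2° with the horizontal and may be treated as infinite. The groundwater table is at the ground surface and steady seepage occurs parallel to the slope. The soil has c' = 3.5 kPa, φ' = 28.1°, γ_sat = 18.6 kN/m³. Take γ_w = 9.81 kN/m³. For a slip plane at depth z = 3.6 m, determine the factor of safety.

FS = 0.73

With seepage parallel to the slope and the water table at the surface, the effective normal stress on the slip plane uses the buoyant unit weight γ' = γ_sat − γ_w while the driving shear stress uses γ_sat:
FS = [c' + γ' z cos²β tanφ'] / [γ_sat z sinβ cosβ]
γ' = 18.6 − 9.81 = 8.79 kN/m³
Numerator = 3.5 + 8.79·3.6·cos²23.2°·tan28.1° = 3.5 + 8.79·3.6·0.8448·0.5340 = 17.774 kPa
Denominator = 18.6·3.6·sin23.2°·cos23.2° = 18.6·3.6·0.3939·0.9191 = 24.245 kPa
FS = 17.774 / 24.245 = 0.733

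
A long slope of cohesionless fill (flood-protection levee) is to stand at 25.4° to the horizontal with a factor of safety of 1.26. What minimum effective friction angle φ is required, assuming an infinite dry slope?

FS = tanφ/tanβ ⇒ tanφ = FS · tanβ = 1.26 · tan25.4° = 0.5983
φ = arctan(0.5983) = 30.89°

φ = 30.9°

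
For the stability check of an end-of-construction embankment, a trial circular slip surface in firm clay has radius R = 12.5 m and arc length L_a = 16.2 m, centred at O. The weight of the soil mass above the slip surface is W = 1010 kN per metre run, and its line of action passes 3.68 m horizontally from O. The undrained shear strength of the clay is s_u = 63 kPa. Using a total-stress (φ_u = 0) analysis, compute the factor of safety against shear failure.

Taking moments about the centre O, the resisting moment is provided by the undrained shear strength acting along the arc:
M_R = s_u·L_a·R = 63·16.20·12.5 = 12757.5 kN·m/m
M_D = W·d = 1010·3.68 = 3716.8 kN·m/m
FS = M_R / M_D = 12757.5 / 3716.8 = 3.432

FS = 3.43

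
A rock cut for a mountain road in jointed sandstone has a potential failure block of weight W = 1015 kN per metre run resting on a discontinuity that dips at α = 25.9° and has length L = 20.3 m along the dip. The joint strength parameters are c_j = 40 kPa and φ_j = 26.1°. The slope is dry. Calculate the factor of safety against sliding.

FS = 2.84

Resolving the block weight along and normal to the plane and applying the Mohr–Coulomb strength on the joint:
N' = W cosα = 1015·cos25.9° = 913.1 kN/m
Driving force T = W sinα = 1015·sin25.9° = 443.4 kN/m
Resisting force R = c_j·L + N'·tanφ_j = 40·20.3 + 913.1·tan26.1° = 812.0 + 447.3 = 1259.3 kN/m
FS = R / T = 1259.3 / 443.4 = 2.840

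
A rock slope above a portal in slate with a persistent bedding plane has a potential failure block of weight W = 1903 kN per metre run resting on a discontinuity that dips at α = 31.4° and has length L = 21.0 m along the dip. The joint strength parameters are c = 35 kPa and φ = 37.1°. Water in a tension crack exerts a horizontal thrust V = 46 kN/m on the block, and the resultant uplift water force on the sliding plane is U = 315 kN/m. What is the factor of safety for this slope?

FS = 1.66

Resolving the block weight along and normal to the plane and applying the Mohr–Coulomb strength on the joint:
N' = W cosα − U − V sinα = 1903·cos31.4° − 315 − 46·sin31.4° = 1285.3 kN/m
Driving force T = W sinα + V cosα = 1903·sin31.4° + 46·cos31.4° = 1030.7 kN/m
Resisting force R = c·L + N'·tanφ = 35·21.0 + 1285.3·tan37.1° = 735.0 + 972.1 = 1707.1 kN/m
FS = R / T = 1707.1 / 1030.7 = 1.656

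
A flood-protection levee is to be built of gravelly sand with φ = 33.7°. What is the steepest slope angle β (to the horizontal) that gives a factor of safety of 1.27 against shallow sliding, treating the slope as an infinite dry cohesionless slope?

For an infinite dry cohesionless slope FS = tanφ/tanβ, so tanβ = tanφ / FS.
tanβ = tan33.7° / 1.27 = 0.6669 / 1.27 = 0.5251
β = arctan(0.5251) = 27.71°

β = 27.7°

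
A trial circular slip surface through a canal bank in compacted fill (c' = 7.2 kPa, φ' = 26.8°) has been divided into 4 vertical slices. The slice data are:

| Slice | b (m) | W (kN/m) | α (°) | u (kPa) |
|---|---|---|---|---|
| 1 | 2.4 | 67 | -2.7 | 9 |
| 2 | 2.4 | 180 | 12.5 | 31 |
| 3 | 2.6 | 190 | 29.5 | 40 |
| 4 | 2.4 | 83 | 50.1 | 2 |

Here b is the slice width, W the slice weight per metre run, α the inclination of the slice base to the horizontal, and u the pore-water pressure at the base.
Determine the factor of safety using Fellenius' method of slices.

FS = 1.05

Ordinary method of slices: FS = Σ[c'·Δl_i + (W_i cosα_i − u_i·Δl_i)·tanφ'] / Σ W_i sinα_i, with Δl_i = b_i / cosα_i.
Slice 1: Δl = 2.4/cos(-2.7°) = 2.403 m; N'_1 = 67·cos(-2.7°) − 9·2.403 = 45.3; c'Δl = 17.30; W sinα = -3.2
Slice 2: Δl = 2.4/cos12.5° = 2.458 m; N'_2 = 180·cos12.5° − 31·2.458 = 99.5; c'Δl = 17.70; W sinα = 39.0
Slice 3: Δl = 2.6/cos29.5° = 2.987 m; N'_3 = 190·cos29.5° − 40·2.987 = 45.9; c'Δl = 21.51; W sinα = 93.6
Slice 4: Δl = 2.4/cos50.1° = 3.742 m; N'_4 = 83·cos50.1° − 2·3.742 = 45.8; c'Δl = 26.94; W sinα = 63.7
Σc'Δl = 83.4 kN/m; ΣN' = 236.5 kN/m; ΣW sinα = 193.0 kN/m
Resisting = 83.4 + 236.5·tan26.8° = 83.4 + 119.4 = 202.9 kN/m
FS = 202.9 / 193.0 = 1.051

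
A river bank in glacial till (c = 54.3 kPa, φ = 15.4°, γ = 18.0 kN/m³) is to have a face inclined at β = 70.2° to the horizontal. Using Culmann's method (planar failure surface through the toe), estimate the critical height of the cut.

Culmann's analysis gives the critical failure plane at α_cr = (β + φ)/2 = (70.2 + 15.4)/2 = 42.8°, and the critical height
H_c = (4c/γ) · sinβ cosφ / [1 − cos(β − φ)]
    = (4·54.3/18.0) · sin70.2°·cos15.4° / [1 − cos(54.8°)]
    = 12.067 · 0.9409·0.9641 / [1 − 0.5764]
    = 12.067 · 0.9071 / 0.4236
    = 25.84 m

H_c = 25.84 m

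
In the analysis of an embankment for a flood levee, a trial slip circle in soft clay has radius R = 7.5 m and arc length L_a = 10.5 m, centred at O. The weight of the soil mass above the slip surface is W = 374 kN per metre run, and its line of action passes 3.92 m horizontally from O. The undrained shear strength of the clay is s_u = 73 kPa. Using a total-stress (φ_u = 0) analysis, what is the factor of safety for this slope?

Taking moments about the centre O, the resisting moment is provided by the undrained shear strength acting along the arc:
M_R = s_u·L_a·R = 73·10.50·7.5 = 5748.8 kN·m/m
M_D = W·d = 374·3.92 = 1466.1 kN·m/m
FS = M_R / M_D = 5748.8 / 1466.1 = 3.921

FS = 3.92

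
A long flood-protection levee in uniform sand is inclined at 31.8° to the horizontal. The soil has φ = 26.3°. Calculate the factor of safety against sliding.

For a dry cohesionless infinite slope the factor of safety is FS = tanφ / tanβ.
FS = tan26.3° / tan31.8° = 0.4942 / 0.6200 = 0.797

FS = 0.80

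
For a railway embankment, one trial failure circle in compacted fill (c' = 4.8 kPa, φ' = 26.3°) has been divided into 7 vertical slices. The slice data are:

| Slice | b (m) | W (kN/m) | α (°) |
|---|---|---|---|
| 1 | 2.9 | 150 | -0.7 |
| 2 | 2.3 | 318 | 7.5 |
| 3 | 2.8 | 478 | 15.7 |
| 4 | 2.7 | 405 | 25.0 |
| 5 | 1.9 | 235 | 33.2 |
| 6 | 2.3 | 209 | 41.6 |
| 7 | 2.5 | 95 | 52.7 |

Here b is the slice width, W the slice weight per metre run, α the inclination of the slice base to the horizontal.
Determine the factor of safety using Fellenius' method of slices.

Ordinary method of slices: FS = Σ[c'·Δl_i + (W_i cosα_i)·tanφ'] / Σ W_i sinα_i, with Δl_i = b_i / cosα_i.
Slice 1: Δl = 2.9/cos(-0.7°) = 2.900 m; N'_1 = 150·cos(-0.7°) = 150.0; c'Δl = 13.92; W sinα = -1.8
Slice 2: Δl = 2.3/cos7.5° = 2.320 m; N'_2 = 318·cos7.5° = 315.3; c'Δl = 11.14; W sinα = 41.5
Slice 3: Δl = 2.8/cos15.7° = 2.909 m; N'_3 = 478·cos15.7° = 460.2; c'Δl = 13.96; W sinα = 129.3
Slice 4: Δl = 2.7/cos25.0° = 2.979 m; N'_4 = 405·cos25.0° = 367.1; c'Δl = 14.30; W sinα = 171.2
Slice 5: Δl = 1.9/cos33.2° = 2.271 m; N'_5 = 235·cos33.2° = 196.6; c'Δl = 10.90; W sinα = 128.7
Slice 6: Δl = 2.3/cos41.6° = 3.076 m; N'_6 = 209·cos41.6° = 156.3; c'Δl = 14.76; W sinα = 138.8
Slice 7: Δl = 2.5/cos52.7° = 4.125 m; N'_7 = 95·cos52.7° = 57.6; c'Δl = 19.80; W sinα = 75.6
Σc'Δl = 98.8 kN/m; ΣN' = 1703.0 kN/m; ΣW sinα = 683.2 kN/m
Resisting = 98.8 + 1703.0·tan26.3° = 98.8 + 841.7 = 940.5 kN/m
FS = 940.5 / 683.2 = 1.377

FS = 1.38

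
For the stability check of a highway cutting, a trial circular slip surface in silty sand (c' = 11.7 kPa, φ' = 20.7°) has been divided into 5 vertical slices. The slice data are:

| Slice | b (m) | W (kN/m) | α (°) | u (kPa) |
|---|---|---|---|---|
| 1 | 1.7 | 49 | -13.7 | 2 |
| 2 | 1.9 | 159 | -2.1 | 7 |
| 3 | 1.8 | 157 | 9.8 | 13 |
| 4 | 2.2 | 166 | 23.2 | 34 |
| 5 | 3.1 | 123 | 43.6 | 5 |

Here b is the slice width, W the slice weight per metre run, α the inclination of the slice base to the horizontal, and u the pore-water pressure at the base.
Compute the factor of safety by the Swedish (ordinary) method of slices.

Ordinary method of slices: FS = Σ[c'·Δl_i + (W_i cosα_i − u_i·Δl_i)·tanφ'] / Σ W_i sinα_i, with Δl_i = b_i / cosα_i.
Slice 1: Δl = 1.7/cos(-13.7°) = 1.750 m; N'_1 = 49·cos(-13.7°) − 2·1.750 = 44.1; c'Δl = 20.47; W sinα = -11.6
Slice 2: Δl = 1.9/cos(-2.1°) = 1.901 m; N'_2 = 159·cos(-2.1°) − 7·1.901 = 145.6; c'Δl = 22.24; W sinα = -5.8
Slice 3: Δl = 1.8/cos9.8° = 1.827 m; N'_3 = 157·cos9.8° − 13·1.827 = 131.0; c'Δl = 21.37; W sinα = 26.7
Slice 4: Δl = 2.2/cos23.2° = 2.394 m; N'_4 = 166·cos23.2° − 34·2.394 = 71.2; c'Δl = 28.00; W sinα = 65.4
Slice 5: Δl = 3.1/cos43.6° = 4.281 m; N'_5 = 123·cos43.6° − 5·4.281 = 67.7; c'Δl = 50.08; W sinα = 84.8
Σc'Δl = 142.2 kN/m; ΣN' = 459.5 kN/m; ΣW sinα = 159.5 kN/m
Resisting = 142.2 + 459.5·tan20.7° = 142.2 + 173.6 = 315.8 kN/m
FS = 315.8 / 159.5 = 1.980

FS = 1.98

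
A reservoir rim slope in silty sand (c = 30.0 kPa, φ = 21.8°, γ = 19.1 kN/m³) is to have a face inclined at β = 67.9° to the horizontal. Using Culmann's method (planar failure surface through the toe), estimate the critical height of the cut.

H_c = 17.63 m

Culmann's analysis gives the critical failure plane at α_cr = (β + φ)/2 = (67.9 + 21.8)/2 = 44.9°, and the critical height
H_c = (4c/γ) · sinβ cosφ / [1 − cos(β − φ)]
    = (4·30.0/19.1) · sin67.9°·cos21.8° / [1 − cos(46.1°)]
    = 6.283 · 0.9265·0.9285 / [1 − 0.6934]
    = 6.283 · 0.8603 / 0.3066
    = 17.63 m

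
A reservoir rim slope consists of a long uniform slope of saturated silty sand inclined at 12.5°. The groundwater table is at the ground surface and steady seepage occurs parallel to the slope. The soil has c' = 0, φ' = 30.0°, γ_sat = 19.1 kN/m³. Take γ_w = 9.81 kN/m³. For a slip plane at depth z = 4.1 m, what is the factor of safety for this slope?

FS = 1.27

With seepage parallel to the slope and the water table at the surface, the effective normal stress on the slip plane uses the buoyant unit weight γ' = γ_sat − γ_w while the driving shear stress uses γ_sat:
FS = [c' + γ' z cos²β tanφ'] / [γ_sat z sinβ cosβ]
(For c' = 0 this reduces to FS = (γ'/γ_sat)·tanφ'/tanβ.)
γ' = 19.1 − 9.81 = 9.29 kN/m³
Numerator = 0.0 + 9.29·4.1·cos²12.5°·tan30.0° = 0.0 + 9.29·4.1·0.9532·0.5774 = 20.961 kPa
Denominator = 19.1·4.1·sin12.5°·cos12.5° = 19.1·4.1·0.2164·0.9763 = 16.548 kPa
FS = 20.961 / 16.548 = 1.267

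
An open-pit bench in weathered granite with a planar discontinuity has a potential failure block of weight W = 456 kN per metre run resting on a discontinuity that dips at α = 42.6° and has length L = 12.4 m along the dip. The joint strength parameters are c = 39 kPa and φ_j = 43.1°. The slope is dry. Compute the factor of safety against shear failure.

Resolving the block weight along and normal to the plane and applying the Mohr–Coulomb strength on the joint:
N' = W cosα = 456·cos42.6° = 335.7 kN/m
Driving force T = W sinα = 456·sin42.6° = 308.7 kN/m
Resisting force R = c·L + N'·tanφ_j = 39·12.4 + 335.7·tan43.1° = 483.6 + 314.1 = 797.7 kN/m
FS = R / T = 797.7 / 308.7 = 2.584

FS = 2.58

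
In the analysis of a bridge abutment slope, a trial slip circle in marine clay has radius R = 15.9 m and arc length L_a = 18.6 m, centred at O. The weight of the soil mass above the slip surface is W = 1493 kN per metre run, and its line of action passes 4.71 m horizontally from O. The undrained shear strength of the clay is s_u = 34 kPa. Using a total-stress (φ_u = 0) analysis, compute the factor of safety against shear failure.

Taking moments about the centre O, the resisting moment is provided by the undrained shear strength acting along the arc:
M_R = s_u·L_a·R = 34·18.60·15.9 = 10055.2 kN·m/m
M_D = W·d = 1493·4.71 = 7032.0 kN·m/m
FS = M_R / M_D = 10055.2 / 7032.0 = 1.430

FS = 1.43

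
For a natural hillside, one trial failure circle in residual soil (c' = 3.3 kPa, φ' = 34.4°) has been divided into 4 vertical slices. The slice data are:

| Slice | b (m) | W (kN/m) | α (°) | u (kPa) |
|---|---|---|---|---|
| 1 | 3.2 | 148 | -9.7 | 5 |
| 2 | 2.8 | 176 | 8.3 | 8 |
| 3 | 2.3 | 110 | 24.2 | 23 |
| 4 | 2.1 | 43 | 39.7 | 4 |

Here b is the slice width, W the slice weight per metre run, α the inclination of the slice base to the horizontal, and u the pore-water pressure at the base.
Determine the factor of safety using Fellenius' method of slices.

Ordinary method of slices: FS = Σ[c'·Δl_i + (W_i cosα_i − u_i·Δl_i)·tanφ'] / Σ W_i sinα_i, with Δl_i = b_i / cosα_i.
Slice 1: Δl = 3.2/cos(-9.7°) = 3.246 m; N'_1 = 148·cos(-9.7°) − 5·3.246 = 129.7; c'Δl = 10.71; W sinα = -24.9
Slice 2: Δl = 2.8/cos8.3° = 2.830 m; N'_2 = 176·cos8.3° − 8·2.830 = 151.5; c'Δl = 9.34; W sinα = 25.4
Slice 3: Δl = 2.3/cos24.2° = 2.522 m; N'_3 = 110·cos24.2° − 23·2.522 = 42.3; c'Δl = 8.32; W sinα = 45.1
Slice 4: Δl = 2.1/cos39.7° = 2.729 m; N'_4 = 43·cos39.7° − 4·2.729 = 22.2; c'Δl = 9.01; W sinα = 27.5
Σc'Δl = 37.4 kN/m; ΣN' = 345.7 kN/m; ΣW sinα = 73.0 kN/m
Resisting = 37.4 + 345.7·tan34.4° = 37.4 + 236.7 = 274.1 kN/m
FS = 274.1 / 73.0 = 3.753

FS = 3.75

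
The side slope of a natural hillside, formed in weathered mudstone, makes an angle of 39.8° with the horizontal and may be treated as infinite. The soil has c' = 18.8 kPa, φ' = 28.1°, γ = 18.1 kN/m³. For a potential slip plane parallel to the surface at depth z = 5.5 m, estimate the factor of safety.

For an infinite slope with a slip plane parallel to the surface (no pore pressure): FS = [c' + γz cos²β tanφ'] / [γz sinβ cosβ].
γz = 18.1·5.5 = 99.55 kN/m²
Numerator = 18.8 + 99.55·cos²39.8°·tan28.1° = 18.8 + 99.55·0.5903·0.5340 = 50.175 kPa
Denominator = 99.55·sin39.8°·cos39.8° = 99.55·0.6401·0.7683 = 48.957 kPa
FS = 50.175 / 48.957 = 1.025

FS = 1.02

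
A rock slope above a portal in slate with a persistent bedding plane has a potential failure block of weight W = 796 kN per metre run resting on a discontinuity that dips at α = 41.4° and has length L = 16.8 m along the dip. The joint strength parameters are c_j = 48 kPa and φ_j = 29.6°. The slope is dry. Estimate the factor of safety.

Resolving the block weight along and normal to the plane and applying the Mohr–Coulomb strength on the joint:
N' = W cosα = 796·cos41.4° = 597.1 kN/m
Driving force T = W sinα = 796·sin41.4° = 526.4 kN/m
Resisting force R = c_j·L + N'·tanφ_j = 48·16.8 + 597.1·tan29.6° = 806.4 + 339.2 = 1145.6 kN/m
FS = R / T = 1145.6 / 526.4 = 2.176

FS = 2.18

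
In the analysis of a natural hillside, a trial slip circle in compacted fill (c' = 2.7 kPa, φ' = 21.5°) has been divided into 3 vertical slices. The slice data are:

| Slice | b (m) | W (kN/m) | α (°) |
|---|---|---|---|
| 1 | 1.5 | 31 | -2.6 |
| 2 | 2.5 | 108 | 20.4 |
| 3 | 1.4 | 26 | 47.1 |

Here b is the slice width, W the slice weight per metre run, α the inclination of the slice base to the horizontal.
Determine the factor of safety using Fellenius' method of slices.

FS = 1.37

Ordinary method of slices: FS = Σ[c'·Δl_i + (W_i cosα_i)·tanφ'] / Σ W_i sinα_i, with Δl_i = b_i / cosα_i.
Slice 1: Δl = 1.5/cos(-2.6°) = 1.502 m; N'_1 = 31·cos(-2.6°) = 31.0; c'Δl = 4.05; W sinα = -1.4
Slice 2: Δl = 2.5/cos20.4° = 2.667 m; N'_2 = 108·cos20.4° = 101.2; c'Δl = 7.20; W sinα = 37.6
Slice 3: Δl = 1.4/cos47.1° = 2.057 m; N'_3 = 26·cos47.1° = 17.7; c'Δl = 5.55; W sinα = 19.0
Σc'Δl = 16.8 kN/m; ΣN' = 149.9 kN/m; ΣW sinα = 55.3 kN/m
Resisting = 16.8 + 149.9·tan21.5° = 16.8 + 59.0 = 75.9 kN/m
FS = 75.9 / 55.3 = 1.372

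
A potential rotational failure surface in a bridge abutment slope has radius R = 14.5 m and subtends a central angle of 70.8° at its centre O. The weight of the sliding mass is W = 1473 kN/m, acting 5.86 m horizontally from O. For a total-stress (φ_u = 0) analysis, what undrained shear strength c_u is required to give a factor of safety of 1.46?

FS = c_u·L_a·R / (W·d), so c_u = FS·W·d / (L_a·R).
Arc length L_a = R·θ = 14.5·(70.8°·π/180) = 14.5·1.2357 = 17.92 m
c_u = 1.46·1473·5.86 / (17.92·14.5) = 12602.4 / 259.80 = 48.51 kPa

c_u = 48.5 kPa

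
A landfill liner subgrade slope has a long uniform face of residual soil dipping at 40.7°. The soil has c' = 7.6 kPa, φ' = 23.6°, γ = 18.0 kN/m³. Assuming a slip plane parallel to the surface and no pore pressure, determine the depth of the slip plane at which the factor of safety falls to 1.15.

Setting FS = 1.15 in FS = [c' + γz cos²β tanφ'] / [γz sinβ cosβ] and solving for z:
z = c' / [γ cosβ (FS·sinβ − cosβ·tanφ')]
  = 7.6 / [18.0·cos40.7°·(1.15·sin40.7° − cos40.7°·tan23.6°)]
  = 7.6 / [18.0·0.7581·(1.15·0.6521 − 0.7581·0.4369)]
  = 7.6 / 5.7137 = 1.330 m

z = 1.33 m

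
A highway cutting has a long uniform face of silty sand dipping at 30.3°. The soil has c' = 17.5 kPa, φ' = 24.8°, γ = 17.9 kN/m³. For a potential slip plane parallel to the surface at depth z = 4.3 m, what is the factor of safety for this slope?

FS = 1.31

For an infinite slope with a slip plane parallel to the surface (no pore pressure): FS = [c' + γz cos²β tanφ'] / [γz sinβ cosβ].
γz = 17.9·4.3 = 76.97 kN/m²
Numerator = 17.5 + 76.97·cos²30.3°·tan24.8° = 17.5 + 76.97·0.7455·0.4621 = 44.012 kPa
Denominator = 76.97·sin30.3°·cos30.3° = 76.97·0.5045·0.8634 = 33.529 kPa
FS = 44.012 / 33.529 = 1.313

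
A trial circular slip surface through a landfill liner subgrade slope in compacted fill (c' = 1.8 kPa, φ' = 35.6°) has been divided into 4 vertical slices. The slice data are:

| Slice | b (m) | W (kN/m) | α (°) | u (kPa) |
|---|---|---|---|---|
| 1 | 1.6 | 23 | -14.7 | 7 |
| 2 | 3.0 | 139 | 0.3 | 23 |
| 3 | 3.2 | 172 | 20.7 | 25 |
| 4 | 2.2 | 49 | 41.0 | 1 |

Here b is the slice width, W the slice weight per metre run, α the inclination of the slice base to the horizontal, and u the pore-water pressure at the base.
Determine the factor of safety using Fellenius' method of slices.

FS = 1.77

Ordinary method of slices: FS = Σ[c'·Δl_i + (W_i cosα_i − u_i·Δl_i)·tanφ'] / Σ W_i sinα_i, with Δl_i = b_i / cosα_i.
Slice 1: Δl = 1.6/cos(-14.7°) = 1.654 m; N'_1 = 23·cos(-14.7°) − 7·1.654 = 10.7; c'Δl = 2.98; W sinα = -5.8
Slice 2: Δl = 3.0/cos0.3° = 3.000 m; N'_2 = 139·cos0.3° − 23·3.000 = 70.0; c'Δl = 5.40; W sinα = 0.7
Slice 3: Δl = 3.2/cos20.7° = 3.421 m; N'_3 = 172·cos20.7° − 25·3.421 = 75.4; c'Δl = 6.16; W sinα = 60.8
Slice 4: Δl = 2.2/cos41.0° = 2.915 m; N'_4 = 49·cos41.0° − 1·2.915 = 34.1; c'Δl = 5.25; W sinα = 32.1
Σc'Δl = 19.8 kN/m; ΣN' = 190.1 kN/m; ΣW sinα = 87.8 kN/m
Resisting = 19.8 + 190.1·tan35.6° = 19.8 + 136.1 = 155.9 kN/m
FS = 155.9 / 87.8 = 1.775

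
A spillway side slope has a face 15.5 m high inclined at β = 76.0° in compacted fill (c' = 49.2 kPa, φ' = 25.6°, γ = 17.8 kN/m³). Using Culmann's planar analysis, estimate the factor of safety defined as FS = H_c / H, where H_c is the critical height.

FS = 1.72

H_c = (4c'/γ) · sinβ cosφ' / [1 − cos(β − φ')]
    = (4·49.2/17.8) · sin76.0°·cos25.6° / [1 − cos50.4°]
    = 11.056 · 0.8750 / 0.3626 = 26.68 m
FS = H_c / H = 26.68 / 15.5 = 1.721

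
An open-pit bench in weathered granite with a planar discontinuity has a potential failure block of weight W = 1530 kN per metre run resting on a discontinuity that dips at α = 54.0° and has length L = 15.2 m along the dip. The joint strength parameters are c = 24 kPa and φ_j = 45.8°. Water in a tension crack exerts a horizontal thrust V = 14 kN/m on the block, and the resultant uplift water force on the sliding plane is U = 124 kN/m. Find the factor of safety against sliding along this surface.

FS = 0.92

Resolving the block weight along and normal to the plane and applying the Mohr–Coulomb strength on the joint:
N' = W cosα − U − V sinα = 1530·cos54.0° − 124 − 14·sin54.0° = 764.0 kN/m
Driving force T = W sinα + V cosα = 1530·sin54.0° + 14·cos54.0° = 1246.0 kN/m
Resisting force R = c·L + N'·tanφ_j = 24·15.2 + 764.0·tan45.8° = 364.8 + 785.6 = 1150.4 kN/m
FS = R / T = 1150.4 / 1246.0 = 0.923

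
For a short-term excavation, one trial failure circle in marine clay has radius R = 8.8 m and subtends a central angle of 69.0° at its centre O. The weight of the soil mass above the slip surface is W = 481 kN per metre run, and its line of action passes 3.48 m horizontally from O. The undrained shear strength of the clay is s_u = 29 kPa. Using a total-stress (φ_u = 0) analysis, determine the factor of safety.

Taking moments about the centre O, the resisting moment is provided by the undrained shear strength acting along the arc:
Arc length L_a = R·θ = 8.8·(69.0°·π/180) = 8.8·1.2043 = 10.60 m
M_R = s_u·L_a·R = 29·10.60·8.8 = 2704.5 kN·m/m
M_D = W·d = 481·3.48 = 1673.9 kN·m/m
FS = M_R / M_D = 2704.5 / 1673.9 = 1.616

FS = 1.62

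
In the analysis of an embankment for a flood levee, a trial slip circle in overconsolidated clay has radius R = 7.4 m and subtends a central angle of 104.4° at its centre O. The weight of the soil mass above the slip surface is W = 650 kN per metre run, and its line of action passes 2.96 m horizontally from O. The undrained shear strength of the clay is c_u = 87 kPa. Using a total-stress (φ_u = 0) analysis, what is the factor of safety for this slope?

FS = 4.51

Taking moments about the centre O, the resisting moment is provided by the undrained shear strength acting along the arc:
Arc length L_a = R·θ = 7.4·(104.4°·π/180) = 7.4·1.8221 = 13.48 m
M_R = c_u·L_a·R = 87·13.48·7.4 = 8680.8 kN·m/m
M_D = W·d = 650·2.96 = 1924.0 kN·m/m
FS = M_R / M_D = 8680.8 / 1924.0 = 4.512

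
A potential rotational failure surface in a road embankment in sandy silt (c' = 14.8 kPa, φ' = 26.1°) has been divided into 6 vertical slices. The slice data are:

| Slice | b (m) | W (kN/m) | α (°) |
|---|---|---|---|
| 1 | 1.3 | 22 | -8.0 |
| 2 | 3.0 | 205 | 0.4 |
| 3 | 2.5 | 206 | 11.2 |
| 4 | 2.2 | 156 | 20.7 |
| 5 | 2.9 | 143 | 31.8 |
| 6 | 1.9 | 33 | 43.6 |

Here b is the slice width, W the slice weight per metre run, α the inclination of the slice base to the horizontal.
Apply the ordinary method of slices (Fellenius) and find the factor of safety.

Ordinary method of slices: FS = Σ[c'·Δl_i + (W_i cosα_i)·tanφ'] / Σ W_i sinα_i, with Δl_i = b_i / cosα_i.
Slice 1: Δl = 1.3/cos(-8.0°) = 1.313 m; N'_1 = 22·cos(-8.0°) = 21.8; c'Δl = 19.43; W sinα = -3.1
Slice 2: Δl = 3.0/cos0.4° = 3.000 m; N'_2 = 205·cos0.4° = 205.0; c'Δl = 44.40; W sinα = 1.4
Slice 3: Δl = 2.5/cos11.2° = 2.549 m; N'_3 = 206·cos11.2° = 202.1; c'Δl = 37.72; W sinα = 40.0
Slice 4: Δl = 2.2/cos20.7° = 2.352 m; N'_4 = 156·cos20.7° = 145.9; c'Δl = 34.81; W sinα = 55.1
Slice 5: Δl = 2.9/cos31.8° = 3.412 m; N'_5 = 143·cos31.8° = 121.5; c'Δl = 50.50; W sinα = 75.4
Slice 6: Δl = 1.9/cos43.6° = 2.624 m; N'_6 = 33·cos43.6° = 23.9; c'Δl = 38.83; W sinα = 22.8
Σc'Δl = 225.7 kN/m; ΣN' = 720.2 kN/m; ΣW sinα = 191.6 kN/m
Resisting = 225.7 + 720.2·tan26.1° = 225.7 + 352.8 = 578.5 kN/m
FS = 578.5 / 191.6 = 3.019

FS = 3.02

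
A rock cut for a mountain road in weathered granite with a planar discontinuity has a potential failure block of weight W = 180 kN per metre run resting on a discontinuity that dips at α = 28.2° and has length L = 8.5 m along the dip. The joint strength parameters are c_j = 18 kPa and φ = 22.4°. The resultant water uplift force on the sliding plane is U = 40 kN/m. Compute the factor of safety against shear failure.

FS = 2.37

Resolving the block weight along and normal to the plane and applying the Mohr–Coulomb strength on the joint:
N' = W cosα − U = 180·cos28.2° − 40 = 118.6 kN/m
Driving force T = W sinα = 180·sin28.2° = 85.1 kN/m
Resisting force R = c_j·L + N'·tanφ = 18·8.5 + 118.6·tan22.4° = 153.0 + 48.9 = 201.9 kN/m
FS = R / T = 201.9 / 85.1 = 2.374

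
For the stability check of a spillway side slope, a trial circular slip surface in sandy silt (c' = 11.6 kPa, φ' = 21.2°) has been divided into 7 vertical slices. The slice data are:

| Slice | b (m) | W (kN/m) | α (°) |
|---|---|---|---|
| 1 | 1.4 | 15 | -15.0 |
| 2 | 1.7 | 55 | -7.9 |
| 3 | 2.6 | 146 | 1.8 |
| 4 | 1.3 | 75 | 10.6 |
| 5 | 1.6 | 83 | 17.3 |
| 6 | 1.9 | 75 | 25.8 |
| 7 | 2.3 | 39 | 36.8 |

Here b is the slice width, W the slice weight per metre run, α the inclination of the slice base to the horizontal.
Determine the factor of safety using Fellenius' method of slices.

Ordinary method of slices: FS = Σ[c'·Δl_i + (W_i cosα_i)·tanφ'] / Σ W_i sinα_i, with Δl_i = b_i / cosα_i.
Slice 1: Δl = 1.4/cos(-15.0°) = 1.449 m; N'_1 = 15·cos(-15.0°) = 14.5; c'Δl = 16.81; W sinα = -3.9
Slice 2: Δl = 1.7/cos(-7.9°) = 1.716 m; N'_2 = 55·cos(-7.9°) = 54.5; c'Δl = 19.91; W sinα = -7.6
Slice 3: Δl = 2.6/cos1.8° = 2.601 m; N'_3 = 146·cos1.8° = 145.9; c'Δl = 30.17; W sinα = 4.6
Slice 4: Δl = 1.3/cos10.6° = 1.323 m; N'_4 = 75·cos10.6° = 73.7; c'Δl = 15.34; W sinα = 13.8
Slice 5: Δl = 1.6/cos17.3° = 1.676 m; N'_5 = 83·cos17.3° = 79.2; c'Δl = 19.44; W sinα = 24.7
Slice 6: Δl = 1.9/cos25.8° = 2.110 m; N'_6 = 75·cos25.8° = 67.5; c'Δl = 24.48; W sinα = 32.6
Slice 7: Δl = 2.3/cos36.8° = 2.872 m; N'_7 = 39·cos36.8° = 31.2; c'Δl = 33.32; W sinα = 23.4
Σc'Δl = 159.5 kN/m; ΣN' = 466.6 kN/m; ΣW sinα = 87.6 kN/m
Resisting = 159.5 + 466.6·tan21.2° = 159.5 + 181.0 = 340.5 kN/m
FS = 340.5 / 87.6 = 3.885

FS = 3.89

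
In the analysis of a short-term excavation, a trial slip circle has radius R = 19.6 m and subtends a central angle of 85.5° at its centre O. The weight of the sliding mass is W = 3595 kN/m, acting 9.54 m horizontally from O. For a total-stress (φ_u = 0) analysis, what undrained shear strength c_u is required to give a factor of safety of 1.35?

c_u = 80.8 kPa

FS = c_u·L_a·R / (W·d), so c_u = FS·W·d / (L_a·R).
Arc length L_a = R·θ = 19.6·(85.5°·π/180) = 19.6·1.4923 = 29.25 m
c_u = 1.35·3595·9.54 / (29.25·19.6) = 46300.0 / 573.27 = 80.77 kPa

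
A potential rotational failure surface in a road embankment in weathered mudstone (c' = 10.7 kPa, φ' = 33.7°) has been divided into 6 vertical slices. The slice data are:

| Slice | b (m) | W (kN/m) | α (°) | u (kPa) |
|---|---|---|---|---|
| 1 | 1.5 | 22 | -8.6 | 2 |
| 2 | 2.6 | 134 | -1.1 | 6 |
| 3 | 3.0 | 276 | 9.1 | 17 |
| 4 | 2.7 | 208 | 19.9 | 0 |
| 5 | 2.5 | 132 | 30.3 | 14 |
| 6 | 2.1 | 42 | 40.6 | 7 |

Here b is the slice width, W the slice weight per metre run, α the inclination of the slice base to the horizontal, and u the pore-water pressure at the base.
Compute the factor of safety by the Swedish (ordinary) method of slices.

Ordinary method of slices: FS = Σ[c'·Δl_i + (W_i cosα_i − u_i·Δl_i)·tanφ'] / Σ W_i sinα_i, with Δl_i = b_i / cosα_i.
Slice 1: Δl = 1.5/cos(-8.6°) = 1.517 m; N'_1 = 22·cos(-8.6°) − 2·1.517 = 18.7; c'Δl = 16.23; W sinα = -3.3
Slice 2: Δl = 2.6/cos(-1.1°) = 2.600 m; N'_2 = 134·cos(-1.1°) − 6·2.600 = 118.4; c'Δl = 27.83; W sinα = -2.6
Slice 3: Δl = 3.0/cos9.1° = 3.038 m; N'_3 = 276·cos9.1° − 17·3.038 = 220.9; c'Δl = 32.51; W sinα = 43.7
Slice 4: Δl = 2.7/cos19.9° = 2.871 m; N'_4 = 208·cos19.9° − 0·2.871 = 195.6; c'Δl = 30.72; W sinα = 70.8
Slice 5: Δl = 2.5/cos30.3° = 2.896 m; N'_5 = 132·cos30.3° − 14·2.896 = 73.4; c'Δl = 30.98; W sinα = 66.6
Slice 6: Δl = 2.1/cos40.6° = 2.766 m; N'_6 = 42·cos40.6° − 7·2.766 = 12.5; c'Δl = 29.59; W sinα = 27.3
Σc'Δl = 167.9 kN/m; ΣN' = 639.5 kN/m; ΣW sinα = 202.5 kN/m
Resisting = 167.9 + 639.5·tan33.7° = 167.9 + 426.5 = 594.4 kN/m
FS = 594.4 / 202.5 = 2.935

FS = 2.93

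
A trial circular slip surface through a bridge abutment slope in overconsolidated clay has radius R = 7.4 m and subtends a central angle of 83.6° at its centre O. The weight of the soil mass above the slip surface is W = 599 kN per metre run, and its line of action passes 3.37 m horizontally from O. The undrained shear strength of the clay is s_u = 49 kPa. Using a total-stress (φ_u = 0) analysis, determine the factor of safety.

FS = 1.94

Taking moments about the centre O, the resisting moment is provided by the undrained shear strength acting along the arc:
Arc length L_a = R·θ = 7.4·(83.6°·π/180) = 7.4·1.4591 = 10.80 m
M_R = s_u·L_a·R = 49·10.80·7.4 = 3915.1 kN·m/m
M_D = W·d = 599·3.37 = 2018.6 kN·m/m
FS = M_R / M_D = 3915.1 / 2018.6 = 1.939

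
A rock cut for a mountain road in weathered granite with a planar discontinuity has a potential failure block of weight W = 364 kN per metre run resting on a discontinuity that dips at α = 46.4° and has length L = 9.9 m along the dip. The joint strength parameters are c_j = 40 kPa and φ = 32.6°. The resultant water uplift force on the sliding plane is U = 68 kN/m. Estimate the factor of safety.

FS = 1.95

Resolving the block weight along and normal to the plane and applying the Mohr–Coulomb strength on the joint:
N' = W cosα − U = 364·cos46.4° − 68 = 183.0 kN/m
Driving force T = W sinα = 364·sin46.4° = 263.6 kN/m
Resisting force R = c_j·L + N'·tanφ = 40·9.9 + 183.0·tan32.6° = 396.0 + 117.0 = 513.0 kN/m
FS = R / T = 513.0 / 263.6 = 1.946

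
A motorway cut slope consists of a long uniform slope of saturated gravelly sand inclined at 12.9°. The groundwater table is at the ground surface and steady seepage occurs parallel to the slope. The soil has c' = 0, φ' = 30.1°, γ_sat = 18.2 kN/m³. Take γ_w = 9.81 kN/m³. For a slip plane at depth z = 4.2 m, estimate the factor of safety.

FS = 1.17

With seepage parallel to the slope and the water table at the surface, the effective normal stress on the slip plane uses the buoyant unit weight γ' = γ_sat − γ_w while the driving shear stress uses γ_sat:
FS = [c' + γ' z cos²β tanφ'] / [γ_sat z sinβ cosβ]
(For c' = 0 this reduces to FS = (γ'/γ_sat)·tanφ'/tanβ.)
γ' = 18.2 − 9.81 = 8.39 kN/m³
Numerator = 0.0 + 8.39·4.2·cos²12.9°·tan30.1° = 0.0 + 8.39·4.2·0.9502·0.5797 = 19.409 kPa
Denominator = 18.2·4.2·sin12.9°·cos12.9° = 18.2·4.2·0.2233·0.9748 = 16.635 kPa
FS = 19.409 / 16.635 = 1.167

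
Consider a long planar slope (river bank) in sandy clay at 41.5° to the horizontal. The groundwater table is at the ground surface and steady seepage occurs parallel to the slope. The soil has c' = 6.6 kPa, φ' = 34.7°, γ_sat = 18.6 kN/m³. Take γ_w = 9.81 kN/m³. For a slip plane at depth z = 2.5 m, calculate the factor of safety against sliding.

With seepage parallel to the slope and the water table at the surface, the effective normal stress on the slip plane uses the buoyant unit weight γ' = γ_sat − γ_w while the driving shear stress uses γ_sat:
FS = [c' + γ' z cos²β tanφ'] / [γ_sat z sinβ cosβ]
γ' = 18.6 − 9.81 = 8.79 kN/m³
Numerator = 6.6 + 8.79·2.5·cos²41.5°·tan34.7° = 6.6 + 8.79·2.5·0.5609·0.6924 = 15.135 kPa
Denominator = 18.6·2.5·sin41.5°·cos41.5° = 18.6·2.5·0.6626·0.7490 = 23.077 kPa
FS = 15.135 / 23.077 = 0.656

FS = 0.66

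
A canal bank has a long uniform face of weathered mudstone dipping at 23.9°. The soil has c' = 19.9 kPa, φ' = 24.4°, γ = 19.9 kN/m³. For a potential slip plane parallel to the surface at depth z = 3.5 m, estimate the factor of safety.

For an infinite slope with a slip plane parallel to the surface (no pore pressure): FS = [c' + γz cos²β tanφ'] / [γz sinβ cosβ].
γz = 19.9·3.5 = 69.65 kN/m²
Numerator = 19.9 + 69.65·cos²23.9°·tan24.4° = 19.9 + 69.65·0.8359·0.4536 = 46.309 kPa
Denominator = 69.65·sin23.9°·cos23.9° = 69.65·0.4051·0.9143 = 25.799 kPa
FS = 46.309 / 25.799 = 1.795

FS = 1.80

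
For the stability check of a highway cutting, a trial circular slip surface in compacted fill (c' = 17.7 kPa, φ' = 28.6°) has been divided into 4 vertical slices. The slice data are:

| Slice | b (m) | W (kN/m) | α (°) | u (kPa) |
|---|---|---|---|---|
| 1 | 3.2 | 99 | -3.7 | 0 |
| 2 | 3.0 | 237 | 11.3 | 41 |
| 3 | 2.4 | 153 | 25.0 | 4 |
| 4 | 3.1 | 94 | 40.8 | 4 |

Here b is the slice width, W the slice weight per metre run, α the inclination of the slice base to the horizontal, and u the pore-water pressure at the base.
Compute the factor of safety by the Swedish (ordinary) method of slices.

FS = 2.66

Ordinary method of slices: FS = Σ[c'·Δl_i + (W_i cosα_i − u_i·Δl_i)·tanφ'] / Σ W_i sinα_i, with Δl_i = b_i / cosα_i.
Slice 1: Δl = 3.2/cos(-3.7°) = 3.207 m; N'_1 = 99·cos(-3.7°) − 0·3.207 = 98.8; c'Δl = 56.76; W sinα = -6.4
Slice 2: Δl = 3.0/cos11.3° = 3.059 m; N'_2 = 237·cos11.3° − 41·3.059 = 107.0; c'Δl = 54.15; W sinα = 46.4
Slice 3: Δl = 2.4/cos25.0° = 2.648 m; N'_3 = 153·cos25.0° − 4·2.648 = 128.1; c'Δl = 46.87; W sinα = 64.7
Slice 4: Δl = 3.1/cos40.8° = 4.095 m; N'_4 = 94·cos40.8° − 4·4.095 = 54.8; c'Δl = 72.48; W sinα = 61.4
Σc'Δl = 230.3 kN/m; ΣN' = 388.6 kN/m; ΣW sinα = 166.1 kN/m
Resisting = 230.3 + 388.6·tan28.6° = 230.3 + 211.9 = 442.1 kN/m
FS = 442.1 / 166.1 = 2.661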